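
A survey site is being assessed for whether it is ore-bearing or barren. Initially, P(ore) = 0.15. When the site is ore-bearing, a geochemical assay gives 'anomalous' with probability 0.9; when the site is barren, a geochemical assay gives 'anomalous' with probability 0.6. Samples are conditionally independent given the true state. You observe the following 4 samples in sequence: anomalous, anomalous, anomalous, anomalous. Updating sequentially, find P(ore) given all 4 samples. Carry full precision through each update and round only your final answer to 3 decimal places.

0.472

After 'anomalous': P(ore) = 0.9·0.1500 / (0.9·0.1500 + 0.6·0.8500) ≈ 0.2093
After 'anomalous': P(ore) = 0.9·0.2093 / (0.9·0.2093 + 0.6·0.7907) ≈ 0.2842
After 'anomalous': P(ore) = 0.9·0.2842 / (0.9·0.2842 + 0.6·0.7158) ≈ 0.3733
After 'anomalous': P(ore) = 0.9·0.3733 / (0.9·0.3733 + 0.6·0.6267) ≈ 0.4718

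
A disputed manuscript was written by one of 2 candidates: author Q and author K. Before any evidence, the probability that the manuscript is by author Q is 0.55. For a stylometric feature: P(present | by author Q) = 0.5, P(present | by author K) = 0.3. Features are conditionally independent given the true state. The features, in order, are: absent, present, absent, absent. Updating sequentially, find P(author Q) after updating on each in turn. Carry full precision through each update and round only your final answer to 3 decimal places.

0.426

Each posterior becomes the prior for the next update.
After 'absent': P(author Q) = 0.5·0.5500 / (0.5·0.5500 + 0.7·0.4500) ≈ 0.4661
After 'present': P(author Q) = 0.5·0.4661 / (0.5·0.4661 + 0.3·0.5339) ≈ 0.5927
After 'absent': P(author Q) = 0.5·0.5927 / (0.5·0.5927 + 0.7·0.4073) ≈ 0.5096
After 'absent': P(author Q) = 0.5·0.5096 / (0.5·0.5096 + 0.7·0.4904) ≈ 0.4261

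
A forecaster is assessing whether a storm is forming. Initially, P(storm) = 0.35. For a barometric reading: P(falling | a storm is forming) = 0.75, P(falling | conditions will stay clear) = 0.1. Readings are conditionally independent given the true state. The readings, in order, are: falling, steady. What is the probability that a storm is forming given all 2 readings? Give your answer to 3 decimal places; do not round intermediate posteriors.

0.529

After 'falling': P(storm) = 0.75·0.3500 / (0.75·0.3500 + 0.1·0.6500) ≈ 0.8015
After 'steady': P(storm) = 0.25·0.8015 / (0.25·0.8015 + 0.9·0.1985) ≈ 0.5287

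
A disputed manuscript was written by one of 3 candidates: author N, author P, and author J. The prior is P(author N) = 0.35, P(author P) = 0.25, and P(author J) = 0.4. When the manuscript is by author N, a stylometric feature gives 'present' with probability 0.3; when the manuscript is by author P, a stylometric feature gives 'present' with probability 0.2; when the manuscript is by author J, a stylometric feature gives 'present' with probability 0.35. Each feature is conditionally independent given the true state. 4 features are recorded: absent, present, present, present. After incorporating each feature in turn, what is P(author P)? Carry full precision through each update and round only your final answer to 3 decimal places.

0.083

After 'absent': normaliser = 0.7·0.3500 + 0.8·0.2500 + 0.65·0.4000; P(author N) ≈ 0.3475, P(author P) ≈ 0.2837, P(author J) ≈ 0.3688
After 'present': normaliser = 0.3·0.3475 + 0.2·0.2837 + 0.35·0.3688; P(author N) ≈ 0.3594, P(author P) ≈ 0.1956, P(author J) ≈ 0.4450
After 'present': normaliser = 0.3·0.3594 + 0.2·0.1956 + 0.35·0.4450; P(author N) ≈ 0.3562, P(author P) ≈ 0.1292, P(author J) ≈ 0.5145
After 'present': normaliser = 0.3·0.3562 + 0.2·0.1292 + 0.35·0.5145; P(author N) ≈ 0.3416, P(author P) ≈ 0.0826, P(author J) ≈ 0.5757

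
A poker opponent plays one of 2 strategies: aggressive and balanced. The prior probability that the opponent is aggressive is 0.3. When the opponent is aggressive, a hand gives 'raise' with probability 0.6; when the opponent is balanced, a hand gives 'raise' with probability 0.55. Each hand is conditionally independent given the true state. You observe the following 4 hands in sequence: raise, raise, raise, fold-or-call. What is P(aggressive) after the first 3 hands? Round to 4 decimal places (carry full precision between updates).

After 'raise': P(aggressive) = 0.6·0.3000 / (0.6·0.3000 + 0.55·0.7000) ≈ 0.3186
After 'raise': P(aggressive) = 0.6·0.3186 / (0.6·0.3186 + 0.55·0.6814) ≈ 0.3378
After 'raise': P(aggressive) = 0.6·0.3378 / (0.6·0.3378 + 0.55·0.6622) ≈ 0.3575

0.3575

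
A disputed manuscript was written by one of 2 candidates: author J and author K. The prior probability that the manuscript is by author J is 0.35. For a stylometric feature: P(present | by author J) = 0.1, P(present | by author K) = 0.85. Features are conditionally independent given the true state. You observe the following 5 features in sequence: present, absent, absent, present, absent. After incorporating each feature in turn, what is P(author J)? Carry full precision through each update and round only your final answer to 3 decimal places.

After 'present': P(author J) = 0.1·0.3500 / (0.1·0.3500 + 0.85·0.6500) ≈ 0.0596
After 'absent': P(author J) = 0.9·0.0596 / (0.9·0.0596 + 0.15·0.9404) ≈ 0.2754
After 'absent': P(author J) = 0.9·0.2754 / (0.9·0.2754 + 0.15·0.7246) ≈ 0.6952
After 'present': P(author J) = 0.1·0.6952 / (0.1·0.6952 + 0.85·0.3048) ≈ 0.2115
After 'absent': P(author J) = 0.9·0.2115 / (0.9·0.2115 + 0.15·0.7885) ≈ 0.6168

0.617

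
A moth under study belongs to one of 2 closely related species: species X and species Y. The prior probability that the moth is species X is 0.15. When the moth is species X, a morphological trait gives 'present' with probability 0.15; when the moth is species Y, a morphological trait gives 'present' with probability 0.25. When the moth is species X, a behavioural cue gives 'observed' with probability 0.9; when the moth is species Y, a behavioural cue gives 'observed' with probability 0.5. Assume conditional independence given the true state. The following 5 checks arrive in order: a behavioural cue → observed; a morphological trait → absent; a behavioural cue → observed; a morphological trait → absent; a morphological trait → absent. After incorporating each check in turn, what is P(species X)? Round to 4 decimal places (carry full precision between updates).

After a behavioural cue='observed': P(species X) = 0.9·0.1500 / (0.9·0.1500 + 0.5·0.8500) ≈ 0.2411
After a morphological trait='absent': P(species X) = 0.85·0.2411 / (0.85·0.2411 + 0.75·0.7589) ≈ 0.2647
After a behavioural cue='observed': P(species X) = 0.9·0.2647 / (0.9·0.2647 + 0.5·0.7353) ≈ 0.3932
After a morphological trait='absent': P(species X) = 0.85·0.3932 / (0.85·0.3932 + 0.75·0.6068) ≈ 0.4234
After a morphological trait='absent': P(species X) = 0.85·0.4234 / (0.85·0.4234 + 0.75·0.5766) ≈ 0.4542

0.4542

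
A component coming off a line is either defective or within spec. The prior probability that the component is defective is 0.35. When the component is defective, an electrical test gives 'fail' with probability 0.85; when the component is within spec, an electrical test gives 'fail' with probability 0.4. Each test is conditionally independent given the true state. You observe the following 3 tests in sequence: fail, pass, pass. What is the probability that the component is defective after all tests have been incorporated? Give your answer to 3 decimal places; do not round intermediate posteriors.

0.067

Apply Bayes' rule sequentially, carrying P(defective) forward.
After 'fail': P(defective) = 0.85·0.3500 / (0.85·0.3500 + 0.4·0.6500) ≈ 0.5336
After 'pass': P(defective) = 0.15·0.5336 / (0.15·0.5336 + 0.6·0.4664) ≈ 0.2224
After 'pass': P(defective) = 0.15·0.2224 / (0.15·0.2224 + 0.6·0.7776) ≈ 0.0667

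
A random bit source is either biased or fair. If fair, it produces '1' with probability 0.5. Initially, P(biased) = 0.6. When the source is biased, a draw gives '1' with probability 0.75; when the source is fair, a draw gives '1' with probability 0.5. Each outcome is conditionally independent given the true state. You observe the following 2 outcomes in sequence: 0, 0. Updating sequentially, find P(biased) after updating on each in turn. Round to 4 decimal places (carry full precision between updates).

After '0': P(biased) = 0.25·0.6000 / (0.25·0.6000 + 0.5·0.4000) ≈ 0.4286
After '0': P(biased) = 0.25·0.4286 / (0.25·0.4286 + 0.5·0.5714) ≈ 0.2727

0.2727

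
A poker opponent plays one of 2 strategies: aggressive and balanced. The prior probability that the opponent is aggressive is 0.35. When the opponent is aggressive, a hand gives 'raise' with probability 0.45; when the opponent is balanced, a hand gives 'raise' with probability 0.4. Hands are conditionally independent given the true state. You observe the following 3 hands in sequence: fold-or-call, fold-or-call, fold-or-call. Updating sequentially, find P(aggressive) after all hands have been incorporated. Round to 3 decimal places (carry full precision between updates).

0.293

After 'fold-or-call': P(aggressive) = 0.55·0.3500 / (0.55·0.3500 + 0.6·0.6500) ≈ 0.3305
After 'fold-or-call': P(aggressive) = 0.55·0.3305 / (0.55·0.3305 + 0.6·0.6695) ≈ 0.3115
After 'fold-or-call': P(aggressive) = 0.55·0.3115 / (0.55·0.3115 + 0.6·0.6885) ≈ 0.2932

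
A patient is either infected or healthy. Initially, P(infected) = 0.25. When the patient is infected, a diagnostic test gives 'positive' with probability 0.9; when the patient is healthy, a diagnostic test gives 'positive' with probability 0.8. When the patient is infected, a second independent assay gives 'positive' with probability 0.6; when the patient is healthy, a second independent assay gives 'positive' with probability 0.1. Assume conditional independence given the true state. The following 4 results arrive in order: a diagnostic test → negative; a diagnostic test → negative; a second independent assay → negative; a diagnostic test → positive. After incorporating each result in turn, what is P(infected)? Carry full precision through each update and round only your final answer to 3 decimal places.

Each posterior becomes the prior for the next update.
After a diagnostic test='negative': P(infected) = 0.1·0.2500 / (0.1·0.2500 + 0.2·0.7500) ≈ 0.1429
After a diagnostic test='negative': P(infected) = 0.1·0.1429 / (0.1·0.1429 + 0.2·0.8571) ≈ 0.0769
After a second independent assay='negative': P(infected) = 0.4·0.0769 / (0.4·0.0769 + 0.9·0.9231) ≈ 0.0357
After a diagnostic test='positive': P(infected) = 0.9·0.0357 / (0.9·0.0357 + 0.8·0.9643) ≈ 0.0400

0.040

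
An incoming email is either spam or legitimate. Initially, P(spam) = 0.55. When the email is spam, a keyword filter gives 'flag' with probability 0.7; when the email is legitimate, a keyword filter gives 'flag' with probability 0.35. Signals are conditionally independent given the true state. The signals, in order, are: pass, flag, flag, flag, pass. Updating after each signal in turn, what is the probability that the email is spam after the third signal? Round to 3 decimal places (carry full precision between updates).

Apply Bayes' rule sequentially, carrying P(spam) forward.
After 'pass': P(spam) = 0.3·0.5500 / (0.3·0.5500 + 0.65·0.4500) ≈ 0.3607
After 'flag': P(spam) = 0.7·0.3607 / (0.7·0.3607 + 0.35·0.6393) ≈ 0.5301
After 'flag': P(spam) = 0.7·0.5301 / (0.7·0.5301 + 0.35·0.4699) ≈ 0.6929

0.693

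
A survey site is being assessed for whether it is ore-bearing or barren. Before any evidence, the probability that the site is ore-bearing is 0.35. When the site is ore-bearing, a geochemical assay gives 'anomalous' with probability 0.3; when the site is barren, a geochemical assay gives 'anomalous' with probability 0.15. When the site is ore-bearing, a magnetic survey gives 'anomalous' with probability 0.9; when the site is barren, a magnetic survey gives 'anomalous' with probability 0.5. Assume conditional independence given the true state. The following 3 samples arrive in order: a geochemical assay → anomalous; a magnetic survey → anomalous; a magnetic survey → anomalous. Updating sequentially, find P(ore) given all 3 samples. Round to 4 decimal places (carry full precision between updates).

0.7772

After a geochemical assay='anomalous': P(ore) = 0.3·0.3500 / (0.3·0.3500 + 0.15·0.6500) ≈ 0.5185
After a magnetic survey='anomalous': P(ore) = 0.9·0.5185 / (0.9·0.5185 + 0.5·0.4815) ≈ 0.6597
After a magnetic survey='anomalous': P(ore) = 0.9·0.6597 / (0.9·0.6597 + 0.5·0.3403) ≈ 0.7772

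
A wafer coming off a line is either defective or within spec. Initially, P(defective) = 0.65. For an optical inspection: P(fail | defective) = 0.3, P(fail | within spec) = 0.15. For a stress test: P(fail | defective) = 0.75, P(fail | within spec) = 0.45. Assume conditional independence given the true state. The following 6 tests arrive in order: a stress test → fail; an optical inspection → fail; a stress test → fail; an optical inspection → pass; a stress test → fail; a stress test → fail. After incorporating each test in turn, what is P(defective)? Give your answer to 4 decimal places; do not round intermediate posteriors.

After a stress test='fail': P(defective) = 0.75·0.6500 / (0.75·0.6500 + 0.45·0.3500) ≈ 0.7558
After an optical inspection='fail': P(defective) = 0.3·0.7558 / (0.3·0.7558 + 0.15·0.2442) ≈ 0.8609
After a stress test='fail': P(defective) = 0.75·0.8609 / (0.75·0.8609 + 0.45·0.1391) ≈ 0.9116
After an optical inspection='pass': P(defective) = 0.7·0.9116 / (0.7·0.9116 + 0.85·0.0884) ≈ 0.8947
After a stress test='fail': P(defective) = 0.75·0.8947 / (0.75·0.8947 + 0.45·0.1053) ≈ 0.9340
After a stress test='fail': P(defective) = 0.75·0.9340 / (0.75·0.9340 + 0.45·0.0660) ≈ 0.9594

0.9594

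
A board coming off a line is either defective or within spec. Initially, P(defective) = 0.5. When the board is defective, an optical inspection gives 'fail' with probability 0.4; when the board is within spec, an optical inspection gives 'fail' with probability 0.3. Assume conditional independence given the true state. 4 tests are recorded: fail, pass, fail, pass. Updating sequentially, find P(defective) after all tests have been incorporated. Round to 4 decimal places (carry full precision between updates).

Each posterior becomes the prior for the next update.
After 'fail': P(defective) = 0.4·0.5000 / (0.4·0.5000 + 0.3·0.5000) ≈ 0.5714
After 'pass': P(defective) = 0.6·0.5714 / (0.6·0.5714 + 0.7·0.4286) ≈ 0.5333
After 'fail': P(defective) = 0.4·0.5333 / (0.4·0.5333 + 0.3·0.4667) ≈ 0.6038
After 'pass': P(defective) = 0.6·0.6038 / (0.6·0.6038 + 0.7·0.3962) ≈ 0.5664

0.5664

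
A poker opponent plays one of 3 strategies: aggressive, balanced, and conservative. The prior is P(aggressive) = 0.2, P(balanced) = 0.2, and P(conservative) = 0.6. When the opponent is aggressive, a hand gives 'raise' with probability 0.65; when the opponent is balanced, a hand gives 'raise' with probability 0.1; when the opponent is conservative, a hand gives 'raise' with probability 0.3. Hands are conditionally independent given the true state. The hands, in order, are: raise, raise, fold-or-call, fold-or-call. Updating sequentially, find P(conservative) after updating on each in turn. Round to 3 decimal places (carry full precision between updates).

After 'raise': normaliser = 0.65·0.2000 + 0.1·0.2000 + 0.3·0.6000; P(aggressive) ≈ 0.3939, P(balanced) ≈ 0.0606, P(conservative) ≈ 0.5455
After 'raise': normaliser = 0.65·0.3939 + 0.1·0.0606 + 0.3·0.5455; P(aggressive) ≈ 0.6014, P(balanced) ≈ 0.0142, P(conservative) ≈ 0.3843
After 'fold-or-call': normaliser = 0.35·0.6014 + 0.9·0.0142 + 0.7·0.3843; P(aggressive) ≈ 0.4275, P(balanced) ≈ 0.0260, P(conservative) ≈ 0.5464
After 'fold-or-call': normaliser = 0.35·0.4275 + 0.9·0.0260 + 0.7·0.5464; P(aggressive) ≈ 0.2693, P(balanced) ≈ 0.0422, P(conservative) ≈ 0.6885

0.689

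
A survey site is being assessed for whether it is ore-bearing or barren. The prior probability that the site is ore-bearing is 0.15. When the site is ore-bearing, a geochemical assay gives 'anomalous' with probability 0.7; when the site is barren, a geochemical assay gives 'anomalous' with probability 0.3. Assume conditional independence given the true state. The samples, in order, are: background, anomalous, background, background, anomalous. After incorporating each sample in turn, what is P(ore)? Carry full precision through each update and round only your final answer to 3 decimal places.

After 'background': P(ore) = 0.3·0.1500 / (0.3·0.1500 + 0.7·0.8500) ≈ 0.0703
After 'anomalous': P(ore) = 0.7·0.0703 / (0.7·0.0703 + 0.3·0.9297) ≈ 0.1500
After 'background': P(ore) = 0.3·0.1500 / (0.3·0.1500 + 0.7·0.8500) ≈ 0.0703
After 'background': P(ore) = 0.3·0.0703 / (0.3·0.0703 + 0.7·0.9297) ≈ 0.0314
After 'anomalous': P(ore) = 0.7·0.0314 / (0.7·0.0314 + 0.3·0.9686) ≈ 0.0703

0.070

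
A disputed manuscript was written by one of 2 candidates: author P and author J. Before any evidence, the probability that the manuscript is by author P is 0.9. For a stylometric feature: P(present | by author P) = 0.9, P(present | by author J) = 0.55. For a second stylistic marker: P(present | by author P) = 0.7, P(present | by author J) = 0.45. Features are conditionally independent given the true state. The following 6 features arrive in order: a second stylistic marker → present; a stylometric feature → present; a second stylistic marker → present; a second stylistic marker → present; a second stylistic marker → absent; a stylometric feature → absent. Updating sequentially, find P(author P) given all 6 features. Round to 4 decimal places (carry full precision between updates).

0.8705

After a second stylistic marker='present': P(author P) = 0.7·0.9000 / (0.7·0.9000 + 0.45·0.1000) ≈ 0.9333
After a stylometric feature='present': P(author P) = 0.9·0.9333 / (0.9·0.9333 + 0.55·0.0667) ≈ 0.9582
After a second stylistic marker='present': P(author P) = 0.7·0.9582 / (0.7·0.9582 + 0.45·0.0418) ≈ 0.9727
After a second stylistic marker='present': P(author P) = 0.7·0.9727 / (0.7·0.9727 + 0.45·0.0273) ≈ 0.9823
After a second stylistic marker='absent': P(author P) = 0.3·0.9823 / (0.3·0.9823 + 0.55·0.0177) ≈ 0.9680
After a stylometric feature='absent': P(author P) = 0.1·0.9680 / (0.1·0.9680 + 0.45·0.0320) ≈ 0.8705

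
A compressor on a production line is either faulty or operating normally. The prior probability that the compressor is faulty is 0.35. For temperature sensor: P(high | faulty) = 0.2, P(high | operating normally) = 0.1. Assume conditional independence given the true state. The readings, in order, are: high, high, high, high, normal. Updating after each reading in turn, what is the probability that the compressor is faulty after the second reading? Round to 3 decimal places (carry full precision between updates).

0.683

After 'high': P(faulty) = 0.2·0.3500 / (0.2·0.3500 + 0.1·0.6500) ≈ 0.5185
After 'high': P(faulty) = 0.2·0.5185 / (0.2·0.5185 + 0.1·0.4815) ≈ 0.6829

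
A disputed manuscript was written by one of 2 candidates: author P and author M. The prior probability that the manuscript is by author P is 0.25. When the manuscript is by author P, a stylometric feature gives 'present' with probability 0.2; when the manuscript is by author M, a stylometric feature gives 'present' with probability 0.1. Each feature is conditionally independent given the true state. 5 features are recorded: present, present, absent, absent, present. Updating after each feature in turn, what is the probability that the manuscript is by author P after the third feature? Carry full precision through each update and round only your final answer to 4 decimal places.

0.5424

After 'present': P(author P) = 0.2·0.2500 / (0.2·0.2500 + 0.1·0.7500) ≈ 0.4000
After 'present': P(author P) = 0.2·0.4000 / (0.2·0.4000 + 0.1·0.6000) ≈ 0.5714
After 'absent': P(author P) = 0.8·0.5714 / (0.8·0.5714 + 0.9·0.4286) ≈ 0.5424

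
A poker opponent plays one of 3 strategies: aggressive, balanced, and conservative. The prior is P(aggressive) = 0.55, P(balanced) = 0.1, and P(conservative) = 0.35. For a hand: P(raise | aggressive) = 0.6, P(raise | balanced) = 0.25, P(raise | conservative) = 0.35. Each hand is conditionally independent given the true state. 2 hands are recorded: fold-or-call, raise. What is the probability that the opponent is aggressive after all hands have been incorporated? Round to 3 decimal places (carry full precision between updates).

0.573

Each posterior becomes the prior for the next update.
After 'fold-or-call': normaliser = 0.4·0.5500 + 0.75·0.1000 + 0.65·0.3500; P(aggressive) ≈ 0.4211, P(balanced) ≈ 0.1435, P(conservative) ≈ 0.4354
After 'raise': normaliser = 0.6·0.4211 + 0.25·0.1435 + 0.35·0.4354; P(aggressive) ≈ 0.5730, P(balanced) ≈ 0.0814, P(conservative) ≈ 0.3456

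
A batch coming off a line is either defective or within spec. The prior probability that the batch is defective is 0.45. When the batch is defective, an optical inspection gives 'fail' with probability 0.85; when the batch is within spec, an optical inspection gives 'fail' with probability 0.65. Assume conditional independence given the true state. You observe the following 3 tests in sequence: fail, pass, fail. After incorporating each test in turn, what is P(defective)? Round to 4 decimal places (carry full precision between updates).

0.3749

Apply Bayes' rule sequentially, carrying P(defective) forward.
After 'fail': P(defective) = 0.85·0.4500 / (0.85·0.4500 + 0.65·0.5500) ≈ 0.5169
After 'pass': P(defective) = 0.15·0.5169 / (0.15·0.5169 + 0.35·0.4831) ≈ 0.3144
After 'fail': P(defective) = 0.85·0.3144 / (0.85·0.3144 + 0.65·0.6856) ≈ 0.3749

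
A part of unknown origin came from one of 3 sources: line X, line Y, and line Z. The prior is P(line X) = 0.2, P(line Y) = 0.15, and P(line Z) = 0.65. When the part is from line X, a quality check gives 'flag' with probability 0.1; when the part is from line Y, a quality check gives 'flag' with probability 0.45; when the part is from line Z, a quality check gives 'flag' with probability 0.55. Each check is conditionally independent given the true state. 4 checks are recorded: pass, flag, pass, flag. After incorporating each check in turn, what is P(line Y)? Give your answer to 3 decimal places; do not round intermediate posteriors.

0.182

After 'pass': normaliser = 0.9·0.2000 + 0.55·0.1500 + 0.45·0.6500; P(line X) ≈ 0.3243, P(line Y) ≈ 0.1486, P(line Z) ≈ 0.5270
After 'flag': normaliser = 0.1·0.3243 + 0.45·0.1486 + 0.55·0.5270; P(line X) ≈ 0.0833, P(line Y) ≈ 0.1719, P(line Z) ≈ 0.7448
After 'pass': normaliser = 0.9·0.0833 + 0.55·0.1719 + 0.45·0.7448; P(line X) ≈ 0.1486, P(line Y) ≈ 0.1873, P(line Z) ≈ 0.6641
After 'flag': normaliser = 0.1·0.1486 + 0.45·0.1873 + 0.55·0.6641; P(line X) ≈ 0.0320, P(line Y) ≈ 0.1815, P(line Z) ≈ 0.7865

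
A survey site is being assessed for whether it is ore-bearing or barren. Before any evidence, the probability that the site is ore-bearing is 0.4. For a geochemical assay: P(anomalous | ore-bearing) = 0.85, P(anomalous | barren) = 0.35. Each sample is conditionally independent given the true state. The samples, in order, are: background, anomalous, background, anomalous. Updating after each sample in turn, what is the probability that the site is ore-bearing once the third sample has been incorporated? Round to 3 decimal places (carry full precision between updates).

Apply Bayes' rule sequentially, carrying P(ore) forward.
After 'background': P(ore) = 0.15·0.4000 / (0.15·0.4000 + 0.65·0.6000) ≈ 0.1333
After 'anomalous': P(ore) = 0.85·0.1333 / (0.85·0.1333 + 0.35·0.8667) ≈ 0.2720
After 'background': P(ore) = 0.15·0.2720 / (0.15·0.2720 + 0.65·0.7280) ≈ 0.0794

0.079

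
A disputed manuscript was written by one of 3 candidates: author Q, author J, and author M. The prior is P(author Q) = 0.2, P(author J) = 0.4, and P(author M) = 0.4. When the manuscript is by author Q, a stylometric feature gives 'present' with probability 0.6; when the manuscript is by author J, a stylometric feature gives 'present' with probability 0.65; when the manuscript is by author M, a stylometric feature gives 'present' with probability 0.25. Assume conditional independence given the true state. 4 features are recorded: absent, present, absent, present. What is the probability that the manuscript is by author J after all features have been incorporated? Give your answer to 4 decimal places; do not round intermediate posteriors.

0.4473

Apply Bayes' rule sequentially, carrying P(author J) forward.
After 'absent': normaliser = 0.4·0.2000 + 0.35·0.4000 + 0.75·0.4000; P(author Q) ≈ 0.1538, P(author J) ≈ 0.2692, P(author M) ≈ 0.5769
After 'present': normaliser = 0.6·0.1538 + 0.65·0.2692 + 0.25·0.5769; P(author Q) ≈ 0.2243, P(author J) ≈ 0.4252, P(author M) ≈ 0.3505
After 'absent': normaliser = 0.4·0.2243 + 0.35·0.4252 + 0.75·0.3505; P(author Q) ≈ 0.1789, P(author J) ≈ 0.2968, P(author M) ≈ 0.5242
After 'present': normaliser = 0.6·0.1789 + 0.65·0.2968 + 0.25·0.5242; P(author Q) ≈ 0.2489, P(author J) ≈ 0.4473, P(author M) ≈ 0.3038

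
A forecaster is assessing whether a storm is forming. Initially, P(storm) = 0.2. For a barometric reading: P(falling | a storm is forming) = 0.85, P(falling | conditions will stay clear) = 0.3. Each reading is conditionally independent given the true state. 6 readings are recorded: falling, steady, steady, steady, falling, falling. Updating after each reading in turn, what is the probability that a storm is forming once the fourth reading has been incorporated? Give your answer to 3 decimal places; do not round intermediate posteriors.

Each posterior becomes the prior for the next update.
After 'falling': P(storm) = 0.85·0.2000 / (0.85·0.2000 + 0.3·0.8000) ≈ 0.4146
After 'steady': P(storm) = 0.15·0.4146 / (0.15·0.4146 + 0.7·0.5854) ≈ 0.1318
After 'steady': P(storm) = 0.15·0.1318 / (0.15·0.1318 + 0.7·0.8682) ≈ 0.0315
After 'steady': P(storm) = 0.15·0.0315 / (0.15·0.0315 + 0.7·0.9685) ≈ 0.0069

0.007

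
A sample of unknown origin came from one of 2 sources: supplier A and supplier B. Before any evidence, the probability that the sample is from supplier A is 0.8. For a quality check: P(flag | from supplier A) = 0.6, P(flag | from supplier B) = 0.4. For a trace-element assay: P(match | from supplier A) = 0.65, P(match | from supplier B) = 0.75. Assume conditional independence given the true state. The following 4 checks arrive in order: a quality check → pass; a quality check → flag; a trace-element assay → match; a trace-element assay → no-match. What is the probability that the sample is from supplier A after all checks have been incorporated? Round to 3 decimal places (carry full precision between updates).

After a quality check='pass': P(supplier A) = 0.4·0.8000 / (0.4·0.8000 + 0.6·0.2000) ≈ 0.7273
After a quality check='flag': P(supplier A) = 0.6·0.7273 / (0.6·0.7273 + 0.4·0.2727) ≈ 0.8000
After a trace-element assay='match': P(supplier A) = 0.65·0.8000 / (0.65·0.8000 + 0.75·0.2000) ≈ 0.7761
After a trace-element assay='no-match': P(supplier A) = 0.35·0.7761 / (0.35·0.7761 + 0.25·0.2239) ≈ 0.8292

0.829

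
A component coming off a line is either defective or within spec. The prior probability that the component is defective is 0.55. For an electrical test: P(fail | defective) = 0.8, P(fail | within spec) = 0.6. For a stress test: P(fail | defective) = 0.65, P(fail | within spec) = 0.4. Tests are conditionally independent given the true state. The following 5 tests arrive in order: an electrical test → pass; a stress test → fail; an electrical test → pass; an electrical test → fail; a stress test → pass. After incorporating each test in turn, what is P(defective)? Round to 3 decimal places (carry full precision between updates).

After an electrical test='pass': P(defective) = 0.2·0.5500 / (0.2·0.5500 + 0.4·0.4500) ≈ 0.3793
After a stress test='fail': P(defective) = 0.65·0.3793 / (0.65·0.3793 + 0.4·0.6207) ≈ 0.4983
After an electrical test='pass': P(defective) = 0.2·0.4983 / (0.2·0.4983 + 0.4·0.5017) ≈ 0.3318
After an electrical test='fail': P(defective) = 0.8·0.3318 / (0.8·0.3318 + 0.6·0.6682) ≈ 0.3983
After a stress test='pass': P(defective) = 0.35·0.3983 / (0.35·0.3983 + 0.6·0.6017) ≈ 0.2786

0.279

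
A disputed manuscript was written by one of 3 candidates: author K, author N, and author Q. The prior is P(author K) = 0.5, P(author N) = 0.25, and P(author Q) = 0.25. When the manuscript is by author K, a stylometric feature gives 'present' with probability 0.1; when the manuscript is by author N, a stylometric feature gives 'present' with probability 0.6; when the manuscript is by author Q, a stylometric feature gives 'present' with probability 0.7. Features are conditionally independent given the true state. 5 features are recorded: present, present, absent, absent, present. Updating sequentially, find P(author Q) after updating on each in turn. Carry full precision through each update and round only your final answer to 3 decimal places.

After 'present': normaliser = 0.1·0.5000 + 0.6·0.2500 + 0.7·0.2500; P(author K) ≈ 0.1333, P(author N) ≈ 0.4000, P(author Q) ≈ 0.4667
After 'present': normaliser = 0.1·0.1333 + 0.6·0.4000 + 0.7·0.4667; P(author K) ≈ 0.0230, P(author N) ≈ 0.4138, P(author Q) ≈ 0.5632
After 'absent': normaliser = 0.9·0.0230 + 0.4·0.4138 + 0.3·0.5632; P(author K) ≈ 0.0583, P(author N) ≈ 0.4660, P(author Q) ≈ 0.4757
After 'absent': normaliser = 0.9·0.0583 + 0.4·0.4660 + 0.3·0.4757; P(author K) ≈ 0.1374, P(author N) ≈ 0.4885, P(author Q) ≈ 0.3740
After 'present': normaliser = 0.1·0.1374 + 0.6·0.4885 + 0.7·0.3740; P(author K) ≈ 0.0242, P(author N) ≈ 0.5154, P(author Q) ≈ 0.4604

0.460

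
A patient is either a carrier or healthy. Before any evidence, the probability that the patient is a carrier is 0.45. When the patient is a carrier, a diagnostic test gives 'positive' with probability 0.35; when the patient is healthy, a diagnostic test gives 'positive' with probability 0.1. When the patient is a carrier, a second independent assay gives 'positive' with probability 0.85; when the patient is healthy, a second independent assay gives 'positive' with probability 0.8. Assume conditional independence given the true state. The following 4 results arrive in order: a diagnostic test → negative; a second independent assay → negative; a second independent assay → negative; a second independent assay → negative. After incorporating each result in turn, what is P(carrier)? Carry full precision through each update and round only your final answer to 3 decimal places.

Apply Bayes' rule sequentially, carrying P(carrier) forward.
After a diagnostic test='negative': P(carrier) = 0.65·0.4500 / (0.65·0.4500 + 0.9·0.5500) ≈ 0.3714
After a second independent assay='negative': P(carrier) = 0.15·0.3714 / (0.15·0.3714 + 0.2·0.6286) ≈ 0.3071
After a second independent assay='negative': P(carrier) = 0.15·0.3071 / (0.15·0.3071 + 0.2·0.6929) ≈ 0.2495
After a second independent assay='negative': P(carrier) = 0.15·0.2495 / (0.15·0.2495 + 0.2·0.7505) ≈ 0.1995

0.200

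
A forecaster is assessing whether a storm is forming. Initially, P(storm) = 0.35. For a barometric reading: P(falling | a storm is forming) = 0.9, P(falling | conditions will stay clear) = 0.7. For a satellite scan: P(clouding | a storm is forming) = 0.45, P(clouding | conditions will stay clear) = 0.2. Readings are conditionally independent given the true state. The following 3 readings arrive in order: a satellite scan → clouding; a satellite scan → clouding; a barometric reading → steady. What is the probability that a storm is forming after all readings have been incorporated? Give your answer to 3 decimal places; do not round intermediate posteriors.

Each posterior becomes the prior for the next update.
After a satellite scan='clouding': P(storm) = 0.45·0.3500 / (0.45·0.3500 + 0.2·0.6500) ≈ 0.5478
After a satellite scan='clouding': P(storm) = 0.45·0.5478 / (0.45·0.5478 + 0.2·0.4522) ≈ 0.7316
After a barometric reading='steady': P(storm) = 0.1·0.7316 / (0.1·0.7316 + 0.3·0.2684) ≈ 0.4761

0.476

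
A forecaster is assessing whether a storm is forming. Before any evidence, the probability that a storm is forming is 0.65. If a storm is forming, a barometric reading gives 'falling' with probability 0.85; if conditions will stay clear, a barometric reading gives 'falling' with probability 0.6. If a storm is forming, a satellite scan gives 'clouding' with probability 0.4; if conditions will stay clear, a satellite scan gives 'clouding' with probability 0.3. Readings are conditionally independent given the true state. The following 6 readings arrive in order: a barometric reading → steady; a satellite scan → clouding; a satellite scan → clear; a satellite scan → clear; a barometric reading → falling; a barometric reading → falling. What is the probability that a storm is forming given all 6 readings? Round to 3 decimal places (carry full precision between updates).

Each posterior becomes the prior for the next update.
After a barometric reading='steady': P(storm) = 0.15·0.6500 / (0.15·0.6500 + 0.4·0.3500) ≈ 0.4105
After a satellite scan='clouding': P(storm) = 0.4·0.4105 / (0.4·0.4105 + 0.3·0.5895) ≈ 0.4815
After a satellite scan='clear': P(storm) = 0.6·0.4815 / (0.6·0.4815 + 0.7·0.5185) ≈ 0.4432
After a satellite scan='clear': P(storm) = 0.6·0.4432 / (0.6·0.4432 + 0.7·0.5568) ≈ 0.4055
After a barometric reading='falling': P(storm) = 0.85·0.4055 / (0.85·0.4055 + 0.6·0.5945) ≈ 0.4915
After a barometric reading='falling': P(storm) = 0.85·0.4915 / (0.85·0.4915 + 0.6·0.5085) ≈ 0.5779

0.578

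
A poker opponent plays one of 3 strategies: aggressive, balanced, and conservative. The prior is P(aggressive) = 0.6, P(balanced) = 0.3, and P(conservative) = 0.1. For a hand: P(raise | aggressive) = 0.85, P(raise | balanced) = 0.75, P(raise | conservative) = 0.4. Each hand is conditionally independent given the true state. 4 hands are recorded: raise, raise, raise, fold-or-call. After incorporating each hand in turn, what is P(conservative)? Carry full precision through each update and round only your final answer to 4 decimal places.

Each posterior becomes the prior for the next update.
After 'raise': normaliser = 0.85·0.6000 + 0.75·0.3000 + 0.4·0.1000; P(aggressive) ≈ 0.6581, P(balanced) ≈ 0.2903, P(conservative) ≈ 0.0516
After 'raise': normaliser = 0.85·0.6581 + 0.75·0.2903 + 0.4·0.0516; P(aggressive) ≈ 0.7012, P(balanced) ≈ 0.2729, P(conservative) ≈ 0.0259
After 'raise': normaliser = 0.85·0.7012 + 0.75·0.2729 + 0.4·0.0259; P(aggressive) ≈ 0.7348, P(balanced) ≈ 0.2524, P(conservative) ≈ 0.0128
After 'fold-or-call': normaliser = 0.15·0.7348 + 0.25·0.2524 + 0.6·0.0128; P(aggressive) ≈ 0.6090, P(balanced) ≈ 0.3486, P(conservative) ≈ 0.0423

0.0423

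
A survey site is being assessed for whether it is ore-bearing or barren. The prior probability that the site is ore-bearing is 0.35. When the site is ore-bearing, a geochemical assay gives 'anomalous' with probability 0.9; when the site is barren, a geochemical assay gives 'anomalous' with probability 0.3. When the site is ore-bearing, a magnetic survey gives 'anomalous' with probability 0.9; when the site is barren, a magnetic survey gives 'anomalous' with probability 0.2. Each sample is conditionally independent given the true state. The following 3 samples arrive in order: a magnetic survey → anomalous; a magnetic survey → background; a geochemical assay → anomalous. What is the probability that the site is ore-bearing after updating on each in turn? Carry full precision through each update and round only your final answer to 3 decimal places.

After a magnetic survey='anomalous': P(ore) = 0.9·0.3500 / (0.9·0.3500 + 0.2·0.6500) ≈ 0.7079
After a magnetic survey='background': P(ore) = 0.1·0.7079 / (0.1·0.7079 + 0.8·0.2921) ≈ 0.2325
After a geochemical assay='anomalous': P(ore) = 0.9·0.2325 / (0.9·0.2325 + 0.3·0.7675) ≈ 0.4761

0.476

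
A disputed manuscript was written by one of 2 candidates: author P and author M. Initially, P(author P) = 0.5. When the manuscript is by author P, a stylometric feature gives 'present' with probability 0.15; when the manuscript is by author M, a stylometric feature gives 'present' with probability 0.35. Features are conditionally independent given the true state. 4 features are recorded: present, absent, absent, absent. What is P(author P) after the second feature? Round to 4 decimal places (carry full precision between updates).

0.3592

After 'present': P(author P) = 0.15·0.5000 / (0.15·0.5000 + 0.35·0.5000) ≈ 0.3000
After 'absent': P(author P) = 0.85·0.3000 / (0.85·0.3000 + 0.65·0.7000) ≈ 0.3592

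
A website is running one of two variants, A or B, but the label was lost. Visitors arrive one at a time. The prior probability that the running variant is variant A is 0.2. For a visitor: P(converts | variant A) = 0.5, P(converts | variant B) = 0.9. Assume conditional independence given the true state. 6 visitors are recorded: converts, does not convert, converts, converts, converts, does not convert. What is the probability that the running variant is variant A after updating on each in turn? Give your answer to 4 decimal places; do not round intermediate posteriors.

0.3732

Each posterior becomes the prior for the next update.
After 'converts': P(A) = 0.5·0.2000 / (0.5·0.2000 + 0.9·0.8000) ≈ 0.1220
After 'does not convert': P(A) = 0.5·0.1220 / (0.5·0.1220 + 0.1·0.8780) ≈ 0.4098
After 'converts': P(A) = 0.5·0.4098 / (0.5·0.4098 + 0.9·0.5902) ≈ 0.2784
After 'converts': P(A) = 0.5·0.2784 / (0.5·0.2784 + 0.9·0.7216) ≈ 0.1765
After 'converts': P(A) = 0.5·0.1765 / (0.5·0.1765 + 0.9·0.8235) ≈ 0.1064
After 'does not convert': P(A) = 0.5·0.1064 / (0.5·0.1064 + 0.1·0.8936) ≈ 0.3732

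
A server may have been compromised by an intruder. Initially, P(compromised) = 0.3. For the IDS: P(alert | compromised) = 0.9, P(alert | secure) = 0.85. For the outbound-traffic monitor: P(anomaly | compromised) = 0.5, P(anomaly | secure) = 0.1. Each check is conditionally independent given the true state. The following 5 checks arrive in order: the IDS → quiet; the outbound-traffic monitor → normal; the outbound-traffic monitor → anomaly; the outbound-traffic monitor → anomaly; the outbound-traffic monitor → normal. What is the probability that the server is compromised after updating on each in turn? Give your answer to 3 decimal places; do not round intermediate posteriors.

0.688

After the IDS='quiet': P(compromised) = 0.1·0.3000 / (0.1·0.3000 + 0.15·0.7000) ≈ 0.2222
After the outbound-traffic monitor='normal': P(compromised) = 0.5·0.2222 / (0.5·0.2222 + 0.9·0.7778) ≈ 0.1370
After the outbound-traffic monitor='anomaly': P(compromised) = 0.5·0.1370 / (0.5·0.1370 + 0.1·0.8630) ≈ 0.4425
After the outbound-traffic monitor='anomaly': P(compromised) = 0.5·0.4425 / (0.5·0.4425 + 0.1·0.5575) ≈ 0.7987
After the outbound-traffic monitor='normal': P(compromised) = 0.5·0.7987 / (0.5·0.7987 + 0.9·0.2013) ≈ 0.6879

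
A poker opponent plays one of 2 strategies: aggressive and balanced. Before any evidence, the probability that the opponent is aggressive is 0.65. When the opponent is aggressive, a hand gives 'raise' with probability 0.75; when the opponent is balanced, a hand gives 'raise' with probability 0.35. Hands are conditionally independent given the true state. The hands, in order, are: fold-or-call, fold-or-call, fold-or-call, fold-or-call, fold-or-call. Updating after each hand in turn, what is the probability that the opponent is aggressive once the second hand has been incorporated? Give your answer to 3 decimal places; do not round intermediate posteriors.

After 'fold-or-call': P(aggressive) = 0.25·0.6500 / (0.25·0.6500 + 0.65·0.3500) ≈ 0.4167
After 'fold-or-call': P(aggressive) = 0.25·0.4167 / (0.25·0.4167 + 0.65·0.5833) ≈ 0.2155

0.216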